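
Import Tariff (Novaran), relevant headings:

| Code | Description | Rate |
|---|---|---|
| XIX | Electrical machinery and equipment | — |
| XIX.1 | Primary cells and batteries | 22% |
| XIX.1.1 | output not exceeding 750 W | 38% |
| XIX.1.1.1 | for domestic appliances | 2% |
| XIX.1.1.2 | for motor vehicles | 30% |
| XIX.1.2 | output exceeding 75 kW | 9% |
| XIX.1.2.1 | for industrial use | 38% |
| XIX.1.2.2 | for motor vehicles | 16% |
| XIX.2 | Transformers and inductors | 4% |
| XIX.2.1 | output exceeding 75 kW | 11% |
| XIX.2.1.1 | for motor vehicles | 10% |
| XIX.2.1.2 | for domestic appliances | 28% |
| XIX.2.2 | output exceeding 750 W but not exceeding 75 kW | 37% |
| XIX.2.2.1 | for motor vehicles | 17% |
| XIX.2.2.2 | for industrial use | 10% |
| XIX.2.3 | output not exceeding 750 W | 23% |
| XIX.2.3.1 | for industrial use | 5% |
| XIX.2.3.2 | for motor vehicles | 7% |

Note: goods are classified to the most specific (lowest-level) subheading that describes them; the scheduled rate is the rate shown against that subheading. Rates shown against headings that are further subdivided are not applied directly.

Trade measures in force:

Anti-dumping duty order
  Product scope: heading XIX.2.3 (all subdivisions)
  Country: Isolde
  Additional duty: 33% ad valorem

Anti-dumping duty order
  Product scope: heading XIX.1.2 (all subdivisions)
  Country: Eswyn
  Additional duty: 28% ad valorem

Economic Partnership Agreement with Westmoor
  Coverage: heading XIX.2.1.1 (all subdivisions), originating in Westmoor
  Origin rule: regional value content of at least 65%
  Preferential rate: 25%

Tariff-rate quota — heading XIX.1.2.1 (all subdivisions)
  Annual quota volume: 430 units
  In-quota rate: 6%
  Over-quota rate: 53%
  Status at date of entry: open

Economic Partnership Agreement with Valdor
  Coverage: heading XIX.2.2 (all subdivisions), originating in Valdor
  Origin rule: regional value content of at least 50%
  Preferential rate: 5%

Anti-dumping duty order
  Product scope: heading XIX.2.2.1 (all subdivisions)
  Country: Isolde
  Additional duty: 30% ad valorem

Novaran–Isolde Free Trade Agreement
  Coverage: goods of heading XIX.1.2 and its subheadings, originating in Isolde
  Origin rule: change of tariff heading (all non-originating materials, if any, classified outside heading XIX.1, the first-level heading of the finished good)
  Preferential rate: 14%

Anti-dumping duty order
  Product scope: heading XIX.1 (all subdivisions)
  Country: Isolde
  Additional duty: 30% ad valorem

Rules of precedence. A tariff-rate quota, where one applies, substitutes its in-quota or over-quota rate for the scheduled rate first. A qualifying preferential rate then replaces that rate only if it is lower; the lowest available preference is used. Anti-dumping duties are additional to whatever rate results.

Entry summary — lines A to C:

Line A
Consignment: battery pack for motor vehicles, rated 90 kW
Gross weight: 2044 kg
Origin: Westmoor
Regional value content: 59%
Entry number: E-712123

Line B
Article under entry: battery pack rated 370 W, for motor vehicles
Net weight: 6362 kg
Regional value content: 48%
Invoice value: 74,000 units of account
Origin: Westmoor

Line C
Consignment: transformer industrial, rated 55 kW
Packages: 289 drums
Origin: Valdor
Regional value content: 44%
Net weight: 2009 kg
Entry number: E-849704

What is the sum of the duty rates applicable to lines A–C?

56%

Line A: battery pack → XIX.1; rated 90 kW → XIX.1.2; for motor vehicles → XIX.1.2.2. Scheduled 16%. Westmoor agreement on XIX.2.1.1: XIX.1.2.2 not covered. → 16%.
Line B: battery pack → XIX.1; rated 370 W → XIX.1.1; for motor vehicles → XIX.1.1.2. Scheduled 30%. Westmoor agreement on XIX.2.1.1: XIX.1.1.2 not covered. → 30%.
Line C: transformer → XIX.2; rated 55 kW → XIX.2.2; industrial → XIX.2.2.2. Scheduled 10%. Valdor agreement on XIX.2.2: RVC < 50%. → 10%.
Sum: 16% + 30% + 10% = 56%.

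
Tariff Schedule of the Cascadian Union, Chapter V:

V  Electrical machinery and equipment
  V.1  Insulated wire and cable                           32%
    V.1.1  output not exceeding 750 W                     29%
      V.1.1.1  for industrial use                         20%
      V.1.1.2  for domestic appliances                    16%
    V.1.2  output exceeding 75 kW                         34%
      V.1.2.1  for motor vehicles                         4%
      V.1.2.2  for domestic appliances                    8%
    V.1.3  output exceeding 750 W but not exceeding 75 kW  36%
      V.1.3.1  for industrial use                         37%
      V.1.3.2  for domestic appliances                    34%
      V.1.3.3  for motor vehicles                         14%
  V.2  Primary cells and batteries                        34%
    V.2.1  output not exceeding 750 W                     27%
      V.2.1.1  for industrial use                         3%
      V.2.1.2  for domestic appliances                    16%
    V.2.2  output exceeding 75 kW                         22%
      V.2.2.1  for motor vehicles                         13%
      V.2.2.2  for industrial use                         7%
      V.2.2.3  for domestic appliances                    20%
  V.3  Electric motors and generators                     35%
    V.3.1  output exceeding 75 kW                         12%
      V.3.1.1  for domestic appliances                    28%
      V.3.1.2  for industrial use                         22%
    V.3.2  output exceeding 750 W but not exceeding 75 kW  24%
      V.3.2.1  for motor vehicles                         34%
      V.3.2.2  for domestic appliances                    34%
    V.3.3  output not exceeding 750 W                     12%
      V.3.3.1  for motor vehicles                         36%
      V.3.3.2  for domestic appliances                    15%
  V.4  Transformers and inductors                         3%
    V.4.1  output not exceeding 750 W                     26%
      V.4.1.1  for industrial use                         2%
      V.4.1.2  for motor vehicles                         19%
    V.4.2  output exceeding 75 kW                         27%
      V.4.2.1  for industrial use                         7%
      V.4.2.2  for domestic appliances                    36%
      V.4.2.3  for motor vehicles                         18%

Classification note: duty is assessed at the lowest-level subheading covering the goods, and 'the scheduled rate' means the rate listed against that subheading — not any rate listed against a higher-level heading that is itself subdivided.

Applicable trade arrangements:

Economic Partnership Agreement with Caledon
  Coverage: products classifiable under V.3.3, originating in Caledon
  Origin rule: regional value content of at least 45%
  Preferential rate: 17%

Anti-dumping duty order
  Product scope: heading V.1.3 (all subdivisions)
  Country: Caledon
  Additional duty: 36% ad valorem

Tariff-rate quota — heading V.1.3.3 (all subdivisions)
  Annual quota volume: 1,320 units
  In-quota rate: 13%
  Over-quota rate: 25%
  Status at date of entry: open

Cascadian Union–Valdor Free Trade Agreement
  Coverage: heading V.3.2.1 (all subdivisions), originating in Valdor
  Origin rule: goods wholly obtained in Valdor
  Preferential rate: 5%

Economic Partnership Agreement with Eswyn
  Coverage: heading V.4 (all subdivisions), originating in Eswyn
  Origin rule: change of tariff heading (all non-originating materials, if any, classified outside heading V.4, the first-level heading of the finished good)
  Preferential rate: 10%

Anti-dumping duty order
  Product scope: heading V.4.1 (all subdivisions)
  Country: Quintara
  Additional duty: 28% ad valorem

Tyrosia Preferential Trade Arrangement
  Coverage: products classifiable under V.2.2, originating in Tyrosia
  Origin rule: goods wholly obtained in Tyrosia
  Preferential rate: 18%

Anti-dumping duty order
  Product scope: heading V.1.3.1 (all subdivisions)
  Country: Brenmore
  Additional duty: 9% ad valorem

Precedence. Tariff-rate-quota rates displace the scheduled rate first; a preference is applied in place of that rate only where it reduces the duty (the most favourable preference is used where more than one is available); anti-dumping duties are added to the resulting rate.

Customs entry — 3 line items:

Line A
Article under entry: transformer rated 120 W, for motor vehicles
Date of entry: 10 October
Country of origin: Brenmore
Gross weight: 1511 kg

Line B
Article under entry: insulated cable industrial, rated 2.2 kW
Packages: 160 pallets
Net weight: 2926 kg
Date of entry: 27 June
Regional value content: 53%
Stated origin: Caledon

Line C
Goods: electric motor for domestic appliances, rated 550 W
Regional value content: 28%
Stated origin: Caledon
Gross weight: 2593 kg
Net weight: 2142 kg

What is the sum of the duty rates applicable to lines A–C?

107%

Line A: transformer → V.4; rated 120 W → V.4.1; for motor vehicles → V.4.1.2. Scheduled 19%. No special measure applies. → 19%.
Line B: insulated cable → V.1; rated 2.2 kW → V.1.3; industrial → V.1.3.1. Scheduled 37%. Caledon agreement on V.3.3: V.1.3.1 not covered; anti-dumping (Caledon, V.1.3): +36%; total 37% + 36% = 73%. → 73%.
Line C: electric motor → V.3; rated 550 W → V.3.3; for domestic appliances → V.3.3.2. Scheduled 15%. Caledon agreement on V.3.3: RVC < 45%. → 15%.
Sum: 19% + 73% + 15% = 107%.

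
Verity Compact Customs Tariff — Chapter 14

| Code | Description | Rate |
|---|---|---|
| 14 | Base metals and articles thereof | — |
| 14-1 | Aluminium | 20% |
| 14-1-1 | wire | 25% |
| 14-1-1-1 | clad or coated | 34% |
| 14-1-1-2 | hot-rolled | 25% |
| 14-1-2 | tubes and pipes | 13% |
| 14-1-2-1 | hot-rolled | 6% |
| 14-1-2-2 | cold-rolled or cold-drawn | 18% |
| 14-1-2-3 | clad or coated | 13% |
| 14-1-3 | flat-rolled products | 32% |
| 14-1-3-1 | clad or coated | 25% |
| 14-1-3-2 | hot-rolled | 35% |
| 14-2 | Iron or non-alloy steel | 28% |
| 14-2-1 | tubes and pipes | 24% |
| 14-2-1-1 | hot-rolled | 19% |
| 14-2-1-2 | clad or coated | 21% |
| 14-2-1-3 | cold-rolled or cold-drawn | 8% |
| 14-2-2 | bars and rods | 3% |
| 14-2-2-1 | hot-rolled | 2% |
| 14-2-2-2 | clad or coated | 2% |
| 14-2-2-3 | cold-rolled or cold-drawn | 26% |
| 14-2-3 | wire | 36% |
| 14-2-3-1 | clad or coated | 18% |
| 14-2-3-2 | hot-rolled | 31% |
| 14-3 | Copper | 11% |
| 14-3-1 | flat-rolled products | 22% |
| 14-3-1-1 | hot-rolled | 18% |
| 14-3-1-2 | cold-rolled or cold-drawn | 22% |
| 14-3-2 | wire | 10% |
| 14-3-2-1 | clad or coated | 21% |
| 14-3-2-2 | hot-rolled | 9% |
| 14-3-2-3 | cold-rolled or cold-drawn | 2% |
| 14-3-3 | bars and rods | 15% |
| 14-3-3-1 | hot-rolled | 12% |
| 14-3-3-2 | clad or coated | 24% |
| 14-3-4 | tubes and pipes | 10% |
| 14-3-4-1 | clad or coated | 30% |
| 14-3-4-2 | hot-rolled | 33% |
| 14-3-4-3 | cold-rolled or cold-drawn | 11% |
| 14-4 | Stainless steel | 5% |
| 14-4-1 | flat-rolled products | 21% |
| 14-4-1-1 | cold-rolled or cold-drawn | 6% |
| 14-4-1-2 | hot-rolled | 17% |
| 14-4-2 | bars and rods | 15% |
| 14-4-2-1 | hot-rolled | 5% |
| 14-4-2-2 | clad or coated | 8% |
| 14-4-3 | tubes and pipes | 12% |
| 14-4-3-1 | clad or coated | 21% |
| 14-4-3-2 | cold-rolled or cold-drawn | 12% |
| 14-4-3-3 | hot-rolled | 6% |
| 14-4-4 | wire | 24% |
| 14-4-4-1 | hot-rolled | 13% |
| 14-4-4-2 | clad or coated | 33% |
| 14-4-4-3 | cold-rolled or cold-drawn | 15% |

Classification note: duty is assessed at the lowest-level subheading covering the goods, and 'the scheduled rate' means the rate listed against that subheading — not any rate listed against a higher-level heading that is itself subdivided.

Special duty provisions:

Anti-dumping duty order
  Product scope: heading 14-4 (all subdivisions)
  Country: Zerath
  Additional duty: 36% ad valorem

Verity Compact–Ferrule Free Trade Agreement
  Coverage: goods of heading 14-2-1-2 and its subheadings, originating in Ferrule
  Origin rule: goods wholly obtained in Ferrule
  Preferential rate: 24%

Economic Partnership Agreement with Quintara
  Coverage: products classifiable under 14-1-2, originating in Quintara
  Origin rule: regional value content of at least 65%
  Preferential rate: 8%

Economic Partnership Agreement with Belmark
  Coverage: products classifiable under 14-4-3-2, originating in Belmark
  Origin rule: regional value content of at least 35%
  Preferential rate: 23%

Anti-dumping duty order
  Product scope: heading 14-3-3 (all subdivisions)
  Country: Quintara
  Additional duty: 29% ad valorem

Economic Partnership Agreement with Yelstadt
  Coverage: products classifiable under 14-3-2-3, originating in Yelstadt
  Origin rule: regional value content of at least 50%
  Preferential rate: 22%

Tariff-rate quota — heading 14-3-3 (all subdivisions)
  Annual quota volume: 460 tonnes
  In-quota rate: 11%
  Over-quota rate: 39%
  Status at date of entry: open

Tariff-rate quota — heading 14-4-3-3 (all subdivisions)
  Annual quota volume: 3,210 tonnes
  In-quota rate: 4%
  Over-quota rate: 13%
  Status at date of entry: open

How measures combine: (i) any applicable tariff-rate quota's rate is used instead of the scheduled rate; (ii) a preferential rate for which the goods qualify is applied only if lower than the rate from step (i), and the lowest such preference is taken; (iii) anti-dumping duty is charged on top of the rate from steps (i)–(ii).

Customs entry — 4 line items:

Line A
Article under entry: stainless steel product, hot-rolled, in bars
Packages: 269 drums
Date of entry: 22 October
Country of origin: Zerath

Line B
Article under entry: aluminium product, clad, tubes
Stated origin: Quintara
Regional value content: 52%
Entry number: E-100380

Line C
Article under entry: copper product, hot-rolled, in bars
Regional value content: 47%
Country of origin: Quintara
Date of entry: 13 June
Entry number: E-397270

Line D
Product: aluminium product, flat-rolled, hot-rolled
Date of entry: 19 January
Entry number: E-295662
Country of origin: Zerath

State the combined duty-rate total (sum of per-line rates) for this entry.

129%

Line A: stainless steel → 14-4; in bars → 14-4-2; hot-rolled → 14-4-2-1. Scheduled 5%. anti-dumping (Zerath, 14-4): +36%; total 5% + 36% = 41%. → 41%.
Line B: aluminium → 14-1; tubes → 14-1-2; clad → 14-1-2-3. Scheduled 13%. Quintara agreement on 14-1-2: RVC < 65%. → 13%.
Line C: copper → 14-3; in bars → 14-3-3; hot-rolled → 14-3-3-1. Scheduled 12%. quota on 14-3-3 open → in-quota 11%; Quintara agreement on 14-1-2: 14-3-3-1 not covered; anti-dumping (Quintara, 14-3-3): +29%; total 11% + 29% = 40%. → 40%.
Line D: aluminium → 14-1; flat-rolled → 14-1-3; hot-rolled → 14-1-3-2. Scheduled 35%. No special measure applies. → 35%.
Sum: 41% + 13% + 40% + 35% = 129%.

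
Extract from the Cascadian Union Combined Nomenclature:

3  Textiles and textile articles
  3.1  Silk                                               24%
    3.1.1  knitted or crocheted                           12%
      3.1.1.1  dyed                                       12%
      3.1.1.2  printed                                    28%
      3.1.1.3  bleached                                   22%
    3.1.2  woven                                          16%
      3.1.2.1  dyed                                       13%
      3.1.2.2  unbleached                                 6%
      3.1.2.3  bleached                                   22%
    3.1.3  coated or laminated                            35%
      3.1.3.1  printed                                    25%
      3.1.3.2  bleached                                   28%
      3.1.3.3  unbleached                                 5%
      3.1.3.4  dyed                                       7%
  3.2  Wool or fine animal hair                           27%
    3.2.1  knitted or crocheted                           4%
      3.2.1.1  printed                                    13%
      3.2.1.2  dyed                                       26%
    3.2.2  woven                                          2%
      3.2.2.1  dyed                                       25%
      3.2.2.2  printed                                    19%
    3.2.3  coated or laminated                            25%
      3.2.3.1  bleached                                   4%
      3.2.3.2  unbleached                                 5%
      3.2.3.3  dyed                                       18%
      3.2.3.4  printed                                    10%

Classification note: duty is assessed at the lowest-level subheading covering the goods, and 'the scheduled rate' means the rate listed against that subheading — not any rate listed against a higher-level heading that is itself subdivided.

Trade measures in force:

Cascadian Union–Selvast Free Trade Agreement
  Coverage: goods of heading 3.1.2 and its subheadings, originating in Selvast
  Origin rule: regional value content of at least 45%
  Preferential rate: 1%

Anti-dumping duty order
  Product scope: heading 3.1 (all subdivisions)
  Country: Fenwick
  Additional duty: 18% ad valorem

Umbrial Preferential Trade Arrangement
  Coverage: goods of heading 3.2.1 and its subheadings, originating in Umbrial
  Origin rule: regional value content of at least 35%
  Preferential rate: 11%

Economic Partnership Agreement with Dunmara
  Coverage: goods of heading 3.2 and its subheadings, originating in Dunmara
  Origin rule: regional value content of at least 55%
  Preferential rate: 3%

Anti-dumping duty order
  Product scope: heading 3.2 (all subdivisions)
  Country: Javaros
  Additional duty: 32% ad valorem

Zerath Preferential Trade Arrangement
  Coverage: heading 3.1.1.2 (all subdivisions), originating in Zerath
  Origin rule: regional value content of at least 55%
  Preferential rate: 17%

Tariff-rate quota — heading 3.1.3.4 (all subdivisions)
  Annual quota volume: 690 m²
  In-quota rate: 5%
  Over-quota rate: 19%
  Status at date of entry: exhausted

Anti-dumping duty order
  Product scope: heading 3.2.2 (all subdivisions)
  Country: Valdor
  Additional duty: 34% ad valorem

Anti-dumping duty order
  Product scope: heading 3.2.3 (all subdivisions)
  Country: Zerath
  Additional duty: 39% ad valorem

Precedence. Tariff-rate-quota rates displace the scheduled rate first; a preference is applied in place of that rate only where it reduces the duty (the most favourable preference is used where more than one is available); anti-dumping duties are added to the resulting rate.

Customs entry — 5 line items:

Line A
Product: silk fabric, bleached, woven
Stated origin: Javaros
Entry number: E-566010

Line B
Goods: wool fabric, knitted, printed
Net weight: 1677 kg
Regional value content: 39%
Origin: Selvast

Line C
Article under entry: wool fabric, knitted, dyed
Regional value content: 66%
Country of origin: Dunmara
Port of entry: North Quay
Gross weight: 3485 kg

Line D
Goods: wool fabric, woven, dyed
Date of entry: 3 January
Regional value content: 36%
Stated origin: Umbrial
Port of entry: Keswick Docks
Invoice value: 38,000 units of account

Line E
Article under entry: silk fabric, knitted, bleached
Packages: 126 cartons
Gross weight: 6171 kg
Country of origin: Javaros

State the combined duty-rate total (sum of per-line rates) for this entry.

Line A: silk → 3.1; woven → 3.1.2; bleached → 3.1.2.3. Scheduled 22%. No special measure applies. → 22%.
Line B: wool → 3.2; knitted → 3.2.1; printed → 3.2.1.1. Scheduled 13%. Selvast agreement on 3.1.2: 3.2.1.1 not covered. → 13%.
Line C: wool → 3.2; knitted → 3.2.1; dyed → 3.2.1.2. Scheduled 26%. Dunmara agreement on 3.2: RVC ≥ 55% → 3% available; preferential 3%. → 3%.
Line D: wool → 3.2; woven → 3.2.2; dyed → 3.2.2.1. Scheduled 25%. Umbrial agreement on 3.2.1: 3.2.2.1 not covered. → 25%.
Line E: silk → 3.1; knitted → 3.1.1; bleached → 3.1.1.3. Scheduled 22%. No special measure applies. → 22%.
Sum: 22% + 13% + 3% + 25% + 22% = 85%.

85%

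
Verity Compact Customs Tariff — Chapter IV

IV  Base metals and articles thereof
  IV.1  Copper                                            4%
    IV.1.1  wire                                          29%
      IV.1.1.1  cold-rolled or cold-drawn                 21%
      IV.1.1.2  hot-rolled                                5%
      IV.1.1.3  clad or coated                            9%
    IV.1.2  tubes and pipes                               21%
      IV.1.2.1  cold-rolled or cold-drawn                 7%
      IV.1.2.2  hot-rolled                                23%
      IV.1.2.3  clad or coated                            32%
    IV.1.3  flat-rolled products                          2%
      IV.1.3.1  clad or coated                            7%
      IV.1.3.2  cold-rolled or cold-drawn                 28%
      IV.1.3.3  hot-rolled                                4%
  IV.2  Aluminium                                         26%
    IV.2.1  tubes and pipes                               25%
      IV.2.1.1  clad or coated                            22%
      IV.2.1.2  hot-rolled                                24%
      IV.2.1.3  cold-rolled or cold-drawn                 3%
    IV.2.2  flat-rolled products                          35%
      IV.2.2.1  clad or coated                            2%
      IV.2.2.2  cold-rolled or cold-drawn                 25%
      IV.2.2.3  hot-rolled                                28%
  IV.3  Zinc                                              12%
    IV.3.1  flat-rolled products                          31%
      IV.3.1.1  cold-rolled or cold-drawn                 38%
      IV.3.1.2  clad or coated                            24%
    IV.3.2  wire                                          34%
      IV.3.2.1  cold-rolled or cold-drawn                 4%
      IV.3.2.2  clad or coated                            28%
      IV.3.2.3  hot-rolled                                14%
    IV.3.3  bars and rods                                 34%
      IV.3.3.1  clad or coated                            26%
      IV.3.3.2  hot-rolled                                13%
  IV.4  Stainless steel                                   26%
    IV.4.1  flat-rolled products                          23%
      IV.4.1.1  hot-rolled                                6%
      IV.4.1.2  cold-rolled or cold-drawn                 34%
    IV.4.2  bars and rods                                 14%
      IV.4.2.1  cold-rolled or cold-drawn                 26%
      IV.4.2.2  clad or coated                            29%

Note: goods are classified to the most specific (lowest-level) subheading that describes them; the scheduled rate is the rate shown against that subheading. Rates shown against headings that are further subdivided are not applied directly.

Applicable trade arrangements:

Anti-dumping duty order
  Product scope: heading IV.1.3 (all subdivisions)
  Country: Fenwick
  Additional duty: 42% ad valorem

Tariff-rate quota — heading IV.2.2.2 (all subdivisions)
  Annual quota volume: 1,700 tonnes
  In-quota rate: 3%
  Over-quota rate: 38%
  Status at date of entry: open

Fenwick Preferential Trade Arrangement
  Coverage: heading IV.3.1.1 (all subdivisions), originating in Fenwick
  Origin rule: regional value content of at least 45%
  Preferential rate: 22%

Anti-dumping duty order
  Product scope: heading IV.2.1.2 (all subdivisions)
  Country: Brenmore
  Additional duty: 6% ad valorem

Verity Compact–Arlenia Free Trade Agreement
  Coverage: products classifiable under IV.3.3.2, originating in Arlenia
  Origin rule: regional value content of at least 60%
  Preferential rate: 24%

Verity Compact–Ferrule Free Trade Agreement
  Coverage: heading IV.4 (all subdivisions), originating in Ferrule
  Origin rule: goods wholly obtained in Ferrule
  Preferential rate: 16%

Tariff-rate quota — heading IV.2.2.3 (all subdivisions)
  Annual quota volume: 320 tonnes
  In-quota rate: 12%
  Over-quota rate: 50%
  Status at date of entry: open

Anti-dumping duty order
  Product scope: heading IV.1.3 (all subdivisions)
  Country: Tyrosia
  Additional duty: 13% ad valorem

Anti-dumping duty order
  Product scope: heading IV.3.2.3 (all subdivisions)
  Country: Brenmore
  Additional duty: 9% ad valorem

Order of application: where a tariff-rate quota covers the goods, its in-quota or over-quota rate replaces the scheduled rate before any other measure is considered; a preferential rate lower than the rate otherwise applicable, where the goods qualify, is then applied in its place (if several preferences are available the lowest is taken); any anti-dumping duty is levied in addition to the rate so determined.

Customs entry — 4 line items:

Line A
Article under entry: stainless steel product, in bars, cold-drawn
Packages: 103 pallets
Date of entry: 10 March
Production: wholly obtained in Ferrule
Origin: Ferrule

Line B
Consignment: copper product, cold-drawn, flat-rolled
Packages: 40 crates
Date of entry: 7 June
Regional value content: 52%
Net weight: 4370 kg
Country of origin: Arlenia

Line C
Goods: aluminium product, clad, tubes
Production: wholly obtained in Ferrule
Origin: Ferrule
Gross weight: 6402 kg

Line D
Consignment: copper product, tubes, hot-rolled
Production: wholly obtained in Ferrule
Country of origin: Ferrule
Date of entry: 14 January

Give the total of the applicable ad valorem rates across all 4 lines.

Line A: stainless steel → IV.4; in bars → IV.4.2; cold-drawn → IV.4.2.1. Scheduled 26%. Ferrule agreement on IV.4: wholly obtained → 16% available; preferential 16%. → 16%.
Line B: copper → IV.1; flat-rolled → IV.1.3; cold-drawn → IV.1.3.2. Scheduled 28%. Arlenia agreement on IV.3.3.2: IV.1.3.2 not covered. → 28%.
Line C: aluminium → IV.2; tubes → IV.2.1; clad → IV.2.1.1. Scheduled 22%. Ferrule agreement on IV.4: IV.2.1.1 not covered. → 22%.
Line D: copper → IV.1; tubes → IV.1.2; hot-rolled → IV.1.2.2. Scheduled 23%. Ferrule agreement on IV.4: IV.1.2.2 not covered. → 23%.
Sum: 16% + 28% + 22% + 23% = 89%.

89%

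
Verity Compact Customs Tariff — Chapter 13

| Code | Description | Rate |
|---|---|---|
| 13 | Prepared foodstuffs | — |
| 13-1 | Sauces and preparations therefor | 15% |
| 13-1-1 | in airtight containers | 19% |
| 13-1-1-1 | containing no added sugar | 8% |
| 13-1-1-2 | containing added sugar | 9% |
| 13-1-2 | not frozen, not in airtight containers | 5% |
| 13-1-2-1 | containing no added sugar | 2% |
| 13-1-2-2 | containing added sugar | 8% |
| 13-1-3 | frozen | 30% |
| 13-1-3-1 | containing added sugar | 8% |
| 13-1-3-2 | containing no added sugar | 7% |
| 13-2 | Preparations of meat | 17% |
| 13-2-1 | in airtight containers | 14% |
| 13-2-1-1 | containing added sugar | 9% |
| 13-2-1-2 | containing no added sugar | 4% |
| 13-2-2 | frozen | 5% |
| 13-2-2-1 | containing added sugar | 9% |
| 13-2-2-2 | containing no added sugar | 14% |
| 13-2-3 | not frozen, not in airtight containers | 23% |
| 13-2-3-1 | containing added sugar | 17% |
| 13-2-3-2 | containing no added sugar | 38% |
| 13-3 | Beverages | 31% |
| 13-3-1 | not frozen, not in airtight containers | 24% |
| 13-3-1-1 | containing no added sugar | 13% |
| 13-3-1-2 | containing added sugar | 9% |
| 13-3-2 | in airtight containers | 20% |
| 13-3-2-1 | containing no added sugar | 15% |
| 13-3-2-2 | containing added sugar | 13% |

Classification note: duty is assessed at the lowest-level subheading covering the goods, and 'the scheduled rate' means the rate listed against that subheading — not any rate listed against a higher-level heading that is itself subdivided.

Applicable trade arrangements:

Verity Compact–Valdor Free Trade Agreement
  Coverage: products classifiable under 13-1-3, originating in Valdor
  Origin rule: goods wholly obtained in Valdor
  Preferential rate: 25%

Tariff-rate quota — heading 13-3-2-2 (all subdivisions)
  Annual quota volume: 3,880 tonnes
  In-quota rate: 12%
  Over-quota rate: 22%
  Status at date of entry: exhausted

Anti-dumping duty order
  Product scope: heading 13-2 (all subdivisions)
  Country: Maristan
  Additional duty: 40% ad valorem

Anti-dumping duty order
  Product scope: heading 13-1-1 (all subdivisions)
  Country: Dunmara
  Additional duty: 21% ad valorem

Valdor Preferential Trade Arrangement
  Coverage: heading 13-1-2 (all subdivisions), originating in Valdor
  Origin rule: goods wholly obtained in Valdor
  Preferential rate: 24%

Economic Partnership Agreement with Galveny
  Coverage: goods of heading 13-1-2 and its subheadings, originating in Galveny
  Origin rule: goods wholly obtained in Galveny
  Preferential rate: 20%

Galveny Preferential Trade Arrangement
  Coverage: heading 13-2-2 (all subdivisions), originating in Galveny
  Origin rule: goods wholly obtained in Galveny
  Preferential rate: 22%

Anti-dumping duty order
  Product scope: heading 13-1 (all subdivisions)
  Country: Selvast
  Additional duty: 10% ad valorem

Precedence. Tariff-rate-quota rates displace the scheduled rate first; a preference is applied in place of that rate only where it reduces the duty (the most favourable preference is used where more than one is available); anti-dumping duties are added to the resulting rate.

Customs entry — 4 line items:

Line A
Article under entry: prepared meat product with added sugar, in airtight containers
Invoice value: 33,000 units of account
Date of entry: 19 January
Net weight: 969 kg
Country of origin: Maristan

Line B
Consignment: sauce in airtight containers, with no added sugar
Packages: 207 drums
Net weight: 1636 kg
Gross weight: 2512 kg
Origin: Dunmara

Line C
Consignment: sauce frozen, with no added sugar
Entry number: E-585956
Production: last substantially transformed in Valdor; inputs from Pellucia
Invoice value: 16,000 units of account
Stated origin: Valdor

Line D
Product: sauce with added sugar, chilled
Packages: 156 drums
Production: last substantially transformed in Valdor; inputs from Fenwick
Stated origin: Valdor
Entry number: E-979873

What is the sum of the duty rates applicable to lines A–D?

93%

Line A: prepared meat product → 13-2; in airtight containers → 13-2-1; with added sugar → 13-2-1-1. Scheduled 9%. anti-dumping (Maristan, 13-2): +40%; total 9% + 40% = 49%. → 49%.
Line B: sauce → 13-1; in airtight containers → 13-1-1; with no added sugar → 13-1-1-1. Scheduled 8%. anti-dumping (Dunmara, 13-1-1): +21%; total 8% + 21% = 29%. → 29%.
Line C: sauce → 13-1; frozen → 13-1-3; with no added sugar → 13-1-3-2. Scheduled 7%. Valdor agreement on 13-1-3: not wholly obtained; Valdor agreement on 13-1-2: 13-1-3-2 not covered. → 7%.
Line D: sauce → 13-1; chilled → 13-1-2; with added sugar → 13-1-2-2. Scheduled 8%. Valdor agreement on 13-1-3: 13-1-2-2 not covered; Valdor agreement on 13-1-2: not wholly obtained. → 8%.
Sum: 49% + 29% + 7% + 8% = 93%.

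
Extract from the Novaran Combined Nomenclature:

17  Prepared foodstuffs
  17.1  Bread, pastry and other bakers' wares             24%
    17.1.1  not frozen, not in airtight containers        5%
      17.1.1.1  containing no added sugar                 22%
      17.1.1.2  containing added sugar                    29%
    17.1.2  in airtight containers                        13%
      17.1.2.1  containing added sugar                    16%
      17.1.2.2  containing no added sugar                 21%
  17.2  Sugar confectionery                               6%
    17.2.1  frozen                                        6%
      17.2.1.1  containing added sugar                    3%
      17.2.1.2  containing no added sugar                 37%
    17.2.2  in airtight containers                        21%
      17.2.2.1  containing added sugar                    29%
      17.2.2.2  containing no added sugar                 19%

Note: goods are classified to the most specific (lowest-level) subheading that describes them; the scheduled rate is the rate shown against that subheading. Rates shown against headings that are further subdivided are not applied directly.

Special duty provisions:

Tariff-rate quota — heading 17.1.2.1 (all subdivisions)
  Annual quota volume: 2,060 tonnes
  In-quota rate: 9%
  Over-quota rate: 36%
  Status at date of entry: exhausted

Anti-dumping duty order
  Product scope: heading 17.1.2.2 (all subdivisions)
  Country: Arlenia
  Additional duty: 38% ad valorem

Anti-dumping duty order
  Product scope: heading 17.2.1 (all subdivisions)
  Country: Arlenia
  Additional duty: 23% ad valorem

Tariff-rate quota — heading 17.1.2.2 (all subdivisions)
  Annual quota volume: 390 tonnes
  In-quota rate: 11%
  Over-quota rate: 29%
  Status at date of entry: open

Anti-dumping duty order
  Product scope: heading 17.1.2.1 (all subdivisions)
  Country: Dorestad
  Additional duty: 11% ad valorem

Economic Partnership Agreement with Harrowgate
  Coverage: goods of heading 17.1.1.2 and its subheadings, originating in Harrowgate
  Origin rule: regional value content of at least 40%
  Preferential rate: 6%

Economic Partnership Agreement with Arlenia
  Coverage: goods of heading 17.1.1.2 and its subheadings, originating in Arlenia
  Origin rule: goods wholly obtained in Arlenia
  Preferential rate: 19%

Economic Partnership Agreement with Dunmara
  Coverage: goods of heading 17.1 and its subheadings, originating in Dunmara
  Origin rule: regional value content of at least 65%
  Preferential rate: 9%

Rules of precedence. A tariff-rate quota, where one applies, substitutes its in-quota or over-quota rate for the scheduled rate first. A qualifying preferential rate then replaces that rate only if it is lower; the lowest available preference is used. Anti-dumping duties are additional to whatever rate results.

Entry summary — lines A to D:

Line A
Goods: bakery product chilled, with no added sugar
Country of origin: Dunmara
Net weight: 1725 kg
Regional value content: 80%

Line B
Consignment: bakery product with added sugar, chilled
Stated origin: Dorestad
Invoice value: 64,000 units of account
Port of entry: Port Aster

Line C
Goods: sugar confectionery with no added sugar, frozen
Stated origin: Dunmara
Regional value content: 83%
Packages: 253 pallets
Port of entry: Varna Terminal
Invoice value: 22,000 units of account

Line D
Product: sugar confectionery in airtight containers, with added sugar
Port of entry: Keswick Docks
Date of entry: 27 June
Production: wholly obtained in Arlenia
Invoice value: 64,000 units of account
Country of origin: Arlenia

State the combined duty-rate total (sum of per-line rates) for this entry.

104%

Line A: bakery product → 17.1; chilled → 17.1.1; with no added sugar → 17.1.1.1. Scheduled 22%. Dunmara agreement on 17.1: RVC ≥ 65% → 9% available; preferential 9%. → 9%.
Line B: bakery product → 17.1; chilled → 17.1.1; with added sugar → 17.1.1.2. Scheduled 29%. No special measure applies. → 29%.
Line C: sugar confectionery → 17.2; frozen → 17.2.1; with no added sugar → 17.2.1.2. Scheduled 37%. Dunmara agreement on 17.1: 17.2.1.2 not covered. → 37%.
Line D: sugar confectionery → 17.2; in airtight containers → 17.2.2; with added sugar → 17.2.2.1. Scheduled 29%. Arlenia agreement on 17.1.1.2: 17.2.2.1 not covered. → 29%.
Sum: 9% + 29% + 37% + 29% = 104%.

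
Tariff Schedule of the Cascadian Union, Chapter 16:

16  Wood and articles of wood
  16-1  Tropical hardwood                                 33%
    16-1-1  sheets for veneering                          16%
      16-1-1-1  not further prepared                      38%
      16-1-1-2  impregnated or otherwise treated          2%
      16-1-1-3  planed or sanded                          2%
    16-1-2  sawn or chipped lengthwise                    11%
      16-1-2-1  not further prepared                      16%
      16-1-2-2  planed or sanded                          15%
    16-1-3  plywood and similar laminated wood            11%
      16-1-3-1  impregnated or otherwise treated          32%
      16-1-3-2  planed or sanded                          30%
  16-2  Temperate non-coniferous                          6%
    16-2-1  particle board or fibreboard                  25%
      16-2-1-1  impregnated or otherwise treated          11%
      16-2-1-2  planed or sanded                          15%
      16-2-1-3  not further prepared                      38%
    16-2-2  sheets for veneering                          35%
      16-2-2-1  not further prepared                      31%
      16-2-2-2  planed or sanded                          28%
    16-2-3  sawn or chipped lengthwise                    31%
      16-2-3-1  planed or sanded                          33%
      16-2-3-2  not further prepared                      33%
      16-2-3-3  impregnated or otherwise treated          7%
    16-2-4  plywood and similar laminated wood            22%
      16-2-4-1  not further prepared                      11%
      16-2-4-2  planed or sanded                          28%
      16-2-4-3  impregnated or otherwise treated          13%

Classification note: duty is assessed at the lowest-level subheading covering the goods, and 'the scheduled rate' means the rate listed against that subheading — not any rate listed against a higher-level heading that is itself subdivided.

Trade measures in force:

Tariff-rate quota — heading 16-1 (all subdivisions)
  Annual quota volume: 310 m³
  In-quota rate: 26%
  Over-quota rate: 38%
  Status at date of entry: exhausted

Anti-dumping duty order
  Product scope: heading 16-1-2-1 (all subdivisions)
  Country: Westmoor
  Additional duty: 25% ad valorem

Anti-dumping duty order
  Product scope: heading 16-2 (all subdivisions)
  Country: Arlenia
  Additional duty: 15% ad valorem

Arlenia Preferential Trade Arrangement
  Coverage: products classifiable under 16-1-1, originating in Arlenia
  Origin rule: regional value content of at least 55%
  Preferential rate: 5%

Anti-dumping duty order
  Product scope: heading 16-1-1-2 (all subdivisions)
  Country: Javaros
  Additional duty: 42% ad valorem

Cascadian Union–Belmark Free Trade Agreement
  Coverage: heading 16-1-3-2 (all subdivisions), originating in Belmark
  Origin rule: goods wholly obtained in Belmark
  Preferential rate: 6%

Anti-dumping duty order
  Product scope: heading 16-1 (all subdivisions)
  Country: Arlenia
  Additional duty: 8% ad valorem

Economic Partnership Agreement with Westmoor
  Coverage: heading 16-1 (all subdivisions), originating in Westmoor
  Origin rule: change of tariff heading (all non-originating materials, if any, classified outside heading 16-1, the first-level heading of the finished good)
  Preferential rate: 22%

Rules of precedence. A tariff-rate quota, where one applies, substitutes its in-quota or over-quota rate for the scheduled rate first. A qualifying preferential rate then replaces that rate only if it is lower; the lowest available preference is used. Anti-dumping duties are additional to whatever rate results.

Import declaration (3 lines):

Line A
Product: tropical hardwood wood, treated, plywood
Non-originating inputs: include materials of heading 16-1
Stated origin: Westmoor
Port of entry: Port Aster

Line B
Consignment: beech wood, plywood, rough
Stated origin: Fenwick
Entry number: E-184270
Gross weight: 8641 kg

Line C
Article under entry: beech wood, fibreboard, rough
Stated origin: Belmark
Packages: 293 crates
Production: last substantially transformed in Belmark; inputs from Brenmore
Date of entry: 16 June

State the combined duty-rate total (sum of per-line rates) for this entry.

87%

Line A: tropical hardwood → 16-1; plywood → 16-1-3; treated → 16-1-3-1. Scheduled 32%. quota on 16-1 exhausted → over-quota 38%; Westmoor agreement on 16-1: CTH not met. → 38%.
Line B: beech → 16-2; plywood → 16-2-4; rough → 16-2-4-1. Scheduled 11%. No special measure applies. → 11%.
Line C: beech → 16-2; fibreboard → 16-2-1; rough → 16-2-1-3. Scheduled 38%. Belmark agreement on 16-1-3-2: 16-2-1-3 not covered. → 38%.
Sum: 38% + 11% + 38% = 87%.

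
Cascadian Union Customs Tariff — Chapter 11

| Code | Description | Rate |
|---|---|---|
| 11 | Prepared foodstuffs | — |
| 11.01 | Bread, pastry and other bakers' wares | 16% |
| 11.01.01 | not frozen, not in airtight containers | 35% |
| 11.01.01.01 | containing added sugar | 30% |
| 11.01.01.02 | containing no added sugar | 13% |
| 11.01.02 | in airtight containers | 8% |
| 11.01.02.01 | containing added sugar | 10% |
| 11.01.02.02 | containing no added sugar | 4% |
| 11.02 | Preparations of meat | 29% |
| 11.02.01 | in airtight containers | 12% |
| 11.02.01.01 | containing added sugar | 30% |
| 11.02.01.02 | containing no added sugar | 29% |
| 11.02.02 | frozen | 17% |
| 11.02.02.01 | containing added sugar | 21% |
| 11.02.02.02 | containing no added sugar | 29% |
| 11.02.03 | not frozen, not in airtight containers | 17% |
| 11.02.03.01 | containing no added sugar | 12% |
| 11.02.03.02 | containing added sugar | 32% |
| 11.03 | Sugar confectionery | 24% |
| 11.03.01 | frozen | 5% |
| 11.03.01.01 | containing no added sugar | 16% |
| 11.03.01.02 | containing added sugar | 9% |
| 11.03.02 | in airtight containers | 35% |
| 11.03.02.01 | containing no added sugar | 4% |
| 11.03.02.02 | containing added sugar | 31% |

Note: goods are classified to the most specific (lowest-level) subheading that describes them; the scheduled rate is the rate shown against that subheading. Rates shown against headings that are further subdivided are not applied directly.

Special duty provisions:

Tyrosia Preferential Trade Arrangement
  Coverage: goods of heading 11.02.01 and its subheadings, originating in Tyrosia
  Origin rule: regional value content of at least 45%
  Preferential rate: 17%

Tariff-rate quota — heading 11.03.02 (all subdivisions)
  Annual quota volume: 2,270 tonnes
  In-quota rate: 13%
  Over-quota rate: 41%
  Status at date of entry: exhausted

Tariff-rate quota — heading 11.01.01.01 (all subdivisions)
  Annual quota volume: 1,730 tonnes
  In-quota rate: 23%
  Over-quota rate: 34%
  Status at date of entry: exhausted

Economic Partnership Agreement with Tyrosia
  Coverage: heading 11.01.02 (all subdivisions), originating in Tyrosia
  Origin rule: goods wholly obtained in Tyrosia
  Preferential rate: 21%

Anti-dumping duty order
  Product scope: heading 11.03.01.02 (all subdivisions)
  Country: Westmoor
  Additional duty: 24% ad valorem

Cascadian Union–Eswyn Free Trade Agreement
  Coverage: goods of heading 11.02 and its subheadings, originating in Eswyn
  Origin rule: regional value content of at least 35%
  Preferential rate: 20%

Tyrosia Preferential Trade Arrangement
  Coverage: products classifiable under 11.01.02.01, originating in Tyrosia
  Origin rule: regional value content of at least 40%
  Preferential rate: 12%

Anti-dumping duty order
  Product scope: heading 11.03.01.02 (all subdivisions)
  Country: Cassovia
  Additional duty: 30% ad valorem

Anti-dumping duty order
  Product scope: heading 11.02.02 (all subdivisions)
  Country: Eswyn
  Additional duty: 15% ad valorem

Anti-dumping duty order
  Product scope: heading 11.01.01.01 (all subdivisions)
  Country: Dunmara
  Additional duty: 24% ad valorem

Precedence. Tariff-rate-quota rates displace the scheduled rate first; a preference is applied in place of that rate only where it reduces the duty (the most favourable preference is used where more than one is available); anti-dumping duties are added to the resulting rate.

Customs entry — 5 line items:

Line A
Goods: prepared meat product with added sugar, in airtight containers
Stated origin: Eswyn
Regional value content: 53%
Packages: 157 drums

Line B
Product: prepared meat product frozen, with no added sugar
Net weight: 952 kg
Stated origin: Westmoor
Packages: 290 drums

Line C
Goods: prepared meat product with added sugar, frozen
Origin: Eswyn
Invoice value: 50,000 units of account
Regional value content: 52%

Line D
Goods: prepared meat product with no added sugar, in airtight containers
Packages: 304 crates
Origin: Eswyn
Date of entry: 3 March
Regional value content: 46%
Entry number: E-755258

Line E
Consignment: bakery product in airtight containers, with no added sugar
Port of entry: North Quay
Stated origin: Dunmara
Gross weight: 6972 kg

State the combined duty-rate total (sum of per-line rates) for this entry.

108%

Line A: prepared meat product → 11.02; in airtight containers → 11.02.01; with added sugar → 11.02.01.01. Scheduled 30%. Eswyn agreement on 11.02: RVC ≥ 35% → 20% available; preferential 20%. → 20%.
Line B: prepared meat product → 11.02; frozen → 11.02.02; with no added sugar → 11.02.02.02. Scheduled 29%. No special measure applies. → 29%.
Line C: prepared meat product → 11.02; frozen → 11.02.02; with added sugar → 11.02.02.01. Scheduled 21%. Eswyn agreement on 11.02: RVC ≥ 35% → 20% available; preferential 20%; anti-dumping (Eswyn, 11.02.02): +15%; total 20% + 15% = 35%. → 35%.
Line D: prepared meat product → 11.02; in airtight containers → 11.02.01; with no added sugar → 11.02.01.02. Scheduled 29%. Eswyn agreement on 11.02: RVC ≥ 35% → 20% available; preferential 20%. → 20%.
Line E: bakery product → 11.01; in airtight containers → 11.01.02; with no added sugar → 11.01.02.02. Scheduled 4%. No special measure applies. → 4%.
Sum: 20% + 29% + 35% + 20% + 4% = 108%.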